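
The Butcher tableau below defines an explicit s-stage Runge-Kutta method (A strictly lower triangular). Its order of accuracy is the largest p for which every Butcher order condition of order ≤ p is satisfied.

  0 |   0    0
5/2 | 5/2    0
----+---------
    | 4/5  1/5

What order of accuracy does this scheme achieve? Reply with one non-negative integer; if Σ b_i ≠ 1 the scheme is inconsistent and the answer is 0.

b = (4/5, 1/5)
c = (0, 5/2)
Σ b_i: 4/5·1 + 1/5·1 = 1 ✓
b·c: 1/5·5/2 = 1/2 ✓; 2 stages ⇒ order 2.

2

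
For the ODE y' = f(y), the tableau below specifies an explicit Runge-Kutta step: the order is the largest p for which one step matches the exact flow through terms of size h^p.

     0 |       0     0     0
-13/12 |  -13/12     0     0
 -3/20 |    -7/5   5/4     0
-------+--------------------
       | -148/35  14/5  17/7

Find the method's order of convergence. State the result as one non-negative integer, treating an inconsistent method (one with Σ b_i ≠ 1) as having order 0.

1

b = (-148/35, 14/5, 17/7)
c = (0, -13/12, -3/20)
Ac = (0, 0, -65/48)
Σ b_i: (-148/35)·1 + 14/5·1 + 17/7·1 = 1 ✓
b·c: 14/5·(-13/12) + 17/7·(-3/20) = -1427/420 ≠ 1/2 ⇒ order 1.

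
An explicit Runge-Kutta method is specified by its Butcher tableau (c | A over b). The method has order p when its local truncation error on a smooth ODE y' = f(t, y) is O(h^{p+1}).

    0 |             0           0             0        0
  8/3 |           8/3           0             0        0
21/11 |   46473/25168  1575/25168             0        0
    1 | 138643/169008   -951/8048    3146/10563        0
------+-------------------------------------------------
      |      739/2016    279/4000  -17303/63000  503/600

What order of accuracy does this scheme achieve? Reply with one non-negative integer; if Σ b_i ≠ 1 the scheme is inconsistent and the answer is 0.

4

b = (739/2016, 279/4000, -17303/63000, 503/600)
c = (0, 8/3, 21/11, 1)
Ac = (0, 0, 525/3146, 255/1006)
Σ b_i: 739/2016·1 + 279/4000·1 + (-17303/63000)·1 + 503/600·1 = 1 ✓
b·c: 279/4000·8/3 + (-17303/63000)·21/11 + 503/600·1 = 1/2 ✓
b·c²: 279/4000·64/9 + (-17303/63000)·441/121 + 503/600·1 = 1/3 ✓
b·Ac: (-17303/63000)·525/3146 + 503/600·255/1006 = 1/6 ✓
b·c³: 279/4000·512/27 + (-17303/63000)·9261/1331 + 503/600·1 = 1/4 ✓
b·(c∘Ac): (-17303/63000)·11025/34606 + 503/600·255/1006 = 1/8 ✓
b·Ac²: (-17303/63000)·700/1573 + 503/600·370/1509 = 1/12 ✓
b·A²c: 503/600·25/503 = 1/24 ✓; 4 stages ⇒ order 4.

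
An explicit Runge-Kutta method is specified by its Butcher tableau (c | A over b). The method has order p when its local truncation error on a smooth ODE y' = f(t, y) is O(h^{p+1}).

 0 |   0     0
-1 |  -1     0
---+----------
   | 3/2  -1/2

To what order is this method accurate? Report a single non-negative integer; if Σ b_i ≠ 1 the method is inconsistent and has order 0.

b = (3/2, -1/2)
c = (0, -1)
Σ b_i: 3/2·1 + (-1/2)·1 = 1 ✓
b·c: (-1/2)·(-1) = 1/2 ✓; 2 stages ⇒ order 2.

2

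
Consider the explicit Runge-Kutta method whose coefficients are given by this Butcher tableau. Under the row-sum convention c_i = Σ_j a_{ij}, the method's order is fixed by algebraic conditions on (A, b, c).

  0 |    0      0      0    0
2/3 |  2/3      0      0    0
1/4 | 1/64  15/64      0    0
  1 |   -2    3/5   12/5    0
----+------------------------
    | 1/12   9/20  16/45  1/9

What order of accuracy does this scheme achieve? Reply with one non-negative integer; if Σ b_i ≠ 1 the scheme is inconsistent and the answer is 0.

4

b = (1/12, 9/20, 16/45, 1/9)
c = (0, 2/3, 1/4, 1)
Ac = (0, 0, 5/32, 1)
Σ b_i: 1/12·1 + 9/20·1 + 16/45·1 + 1/9·1 = 1 ✓
b·c: 9/20·2/3 + 16/45·1/4 + 1/9·1 = 1/2 ✓
b·c²: 9/20·4/9 + 16/45·1/16 + 1/9·1 = 1/3 ✓
b·Ac: 16/45·5/32 + 1/9·1 = 1/6 ✓
b·c³: 9/20·8/27 + 16/45·1/64 + 1/9·1 = 1/4 ✓
b·(c∘Ac): 16/45·5/128 + 1/9·1 = 1/8 ✓
b·Ac²: 16/45·5/48 + 1/9·5/12 = 1/12 ✓
b·A²c: 1/9·3/8 = 1/24 ✓; 4 stages ⇒ order 4.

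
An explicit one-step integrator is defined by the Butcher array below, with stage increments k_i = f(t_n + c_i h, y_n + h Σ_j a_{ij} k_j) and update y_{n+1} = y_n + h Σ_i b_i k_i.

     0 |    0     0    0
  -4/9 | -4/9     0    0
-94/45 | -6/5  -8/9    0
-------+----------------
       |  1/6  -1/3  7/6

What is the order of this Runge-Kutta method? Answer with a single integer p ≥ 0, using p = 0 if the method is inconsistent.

1

b = (1/6, -1/3, 7/6)
c = (0, -4/9, -94/45)
Ac = (0, 0, 32/81)
Σ b_i: 1/6·1 + (-1/3)·1 + 7/6·1 = 1 ✓
b·c: (-1/3)·(-4/9) + 7/6·(-94/45) = -103/45 ≠ 1/2 ⇒ order 1.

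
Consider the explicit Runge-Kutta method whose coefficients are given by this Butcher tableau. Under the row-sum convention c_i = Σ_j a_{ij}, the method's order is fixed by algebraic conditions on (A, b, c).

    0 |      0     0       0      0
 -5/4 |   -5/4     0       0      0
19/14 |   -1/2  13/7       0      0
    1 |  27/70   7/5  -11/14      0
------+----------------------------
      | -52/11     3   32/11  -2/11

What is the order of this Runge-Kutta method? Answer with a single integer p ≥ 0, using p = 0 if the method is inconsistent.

b = (-52/11, 3, 32/11, -2/11)
c = (0, -5/4, 19/14, 1)
Ac = (0, 0, -65/28, -138/49)
Σ b_i: (-52/11)·1 + 3·1 + 32/11·1 + (-2/11)·1 = 1 ✓
b·c: 3·(-5/4) + 32/11·19/14 + (-2/11)·1 = 5/308 ≠ 1/2 ⇒ order 1.

1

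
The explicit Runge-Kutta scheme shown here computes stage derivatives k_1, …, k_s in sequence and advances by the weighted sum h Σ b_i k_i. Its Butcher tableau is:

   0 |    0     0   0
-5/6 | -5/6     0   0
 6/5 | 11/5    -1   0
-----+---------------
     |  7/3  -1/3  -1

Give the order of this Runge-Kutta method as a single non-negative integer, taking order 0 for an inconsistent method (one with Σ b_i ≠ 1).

b = (7/3, -1/3, -1)
c = (0, -5/6, 6/5)
Ac = (0, 0, 5/6)
Σ b_i: 7/3·1 + (-1/3)·1 + (-1)·1 = 1 ✓
b·c: (-1/3)·(-5/6) + (-1)·6/5 = -83/90 ≠ 1/2 ⇒ order 1.

1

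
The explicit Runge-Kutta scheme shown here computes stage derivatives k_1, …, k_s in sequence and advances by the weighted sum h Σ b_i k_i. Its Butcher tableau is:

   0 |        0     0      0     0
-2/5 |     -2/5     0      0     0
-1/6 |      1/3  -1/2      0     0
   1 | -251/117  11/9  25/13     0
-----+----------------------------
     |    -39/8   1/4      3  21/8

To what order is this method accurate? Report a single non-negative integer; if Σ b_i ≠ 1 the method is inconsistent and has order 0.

b = (-39/8, 1/4, 3, 21/8)
c = (0, -2/5, -1/6, 1)
Ac = (0, 0, 1/5, -947/1170)
Σ b_i: (-39/8)·1 + 1/4·1 + 3·1 + 21/8·1 = 1 ✓
b·c: 1/4·(-2/5) + 3·(-1/6) + 21/8·1 = 81/40 ≠ 1/2 ⇒ order 1.

1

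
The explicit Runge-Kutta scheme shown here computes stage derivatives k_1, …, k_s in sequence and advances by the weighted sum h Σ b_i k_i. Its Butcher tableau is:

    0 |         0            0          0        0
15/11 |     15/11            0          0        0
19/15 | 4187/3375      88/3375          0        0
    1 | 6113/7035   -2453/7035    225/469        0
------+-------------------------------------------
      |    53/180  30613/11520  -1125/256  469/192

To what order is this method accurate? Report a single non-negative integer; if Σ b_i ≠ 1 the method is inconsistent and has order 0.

b = (53/180, 30613/11520, -1125/256, 469/192)
c = (0, 15/11, 19/15, 1)
Ac = (0, 0, 8/225, 62/469)
Σ b_i: 53/180·1 + 30613/11520·1 + (-1125/256)·1 + 469/192·1 = 1 ✓
b·c: 30613/11520·15/11 + (-1125/256)·19/15 + 469/192·1 = 1/2 ✓
b·c²: 30613/11520·225/121 + (-1125/256)·361/225 + 469/192·1 = 1/3 ✓
b·Ac: (-1125/256)·8/225 + 469/192·62/469 = 1/6 ✓
b·c³: 30613/11520·3375/1331 + (-1125/256)·6859/3375 + 469/192·1 = 1/4 ✓
b·(c∘Ac): (-1125/256)·152/3375 + 469/192·62/469 = 1/8 ✓
b·Ac²: (-1125/256)·8/165 + 469/192·626/5159 = 1/12 ✓
b·A²c: 469/192·8/469 = 1/24 ✓; 4 stages ⇒ order 4.

4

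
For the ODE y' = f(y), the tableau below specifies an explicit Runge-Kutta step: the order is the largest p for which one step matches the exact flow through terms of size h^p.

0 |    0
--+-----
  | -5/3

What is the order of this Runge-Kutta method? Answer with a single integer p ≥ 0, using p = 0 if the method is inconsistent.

0

b = (-5/3)
c = (0)
Σ b_i: (-5/3)·1 = -5/3 ≠ 1 ⇒ order 0.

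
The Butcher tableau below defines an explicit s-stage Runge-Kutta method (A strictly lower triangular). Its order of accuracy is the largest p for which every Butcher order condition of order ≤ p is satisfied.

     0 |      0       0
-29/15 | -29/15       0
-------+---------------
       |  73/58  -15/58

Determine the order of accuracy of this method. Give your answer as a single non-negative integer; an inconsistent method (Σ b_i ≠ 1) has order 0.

2

b = (73/58, -15/58)
c = (0, -29/15)
Σ b_i: 73/58·1 + (-15/58)·1 = 1 ✓
b·c: (-15/58)·(-29/15) = 1/2 ✓; 2 stages ⇒ order 2.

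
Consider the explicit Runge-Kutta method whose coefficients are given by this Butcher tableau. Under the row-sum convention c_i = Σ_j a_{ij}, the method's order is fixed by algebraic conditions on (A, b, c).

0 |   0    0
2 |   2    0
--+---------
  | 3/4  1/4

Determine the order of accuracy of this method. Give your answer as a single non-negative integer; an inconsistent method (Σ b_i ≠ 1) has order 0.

2

b = (3/4, 1/4)
c = (0, 2)
Σ b_i: 3/4·1 + 1/4·1 = 1 ✓
b·c: 1/4·2 = 1/2 ✓; 2 stages ⇒ order 2.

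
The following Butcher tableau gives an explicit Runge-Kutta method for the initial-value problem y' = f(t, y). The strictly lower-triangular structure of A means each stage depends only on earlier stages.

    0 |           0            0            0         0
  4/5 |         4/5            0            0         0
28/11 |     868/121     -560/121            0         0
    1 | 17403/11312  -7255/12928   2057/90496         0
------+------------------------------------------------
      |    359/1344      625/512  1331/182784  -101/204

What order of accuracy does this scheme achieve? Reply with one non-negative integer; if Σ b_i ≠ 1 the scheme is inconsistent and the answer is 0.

4

b = (359/1344, 625/512, 1331/182784, -101/204)
c = (0, 4/5, 28/11, 1)
Ac = (0, 0, -448/121, -79/202)
Σ b_i: 359/1344·1 + 625/512·1 + 1331/182784·1 + (-101/204)·1 = 1 ✓
b·c: 625/512·4/5 + 1331/182784·28/11 + (-101/204)·1 = 1/2 ✓
b·c²: 625/512·16/25 + 1331/182784·784/121 + (-101/204)·1 = 1/3 ✓
b·Ac: 1331/182784·(-448/121) + (-101/204)·(-79/202) = 1/6 ✓
b·c³: 625/512·64/125 + 1331/182784·21952/1331 + (-101/204)·1 = 1/4 ✓
b·(c∘Ac): 1331/182784·(-12544/1331) + (-101/204)·(-79/202) = 1/8 ✓
b·Ac²: 1331/182784·(-1792/605) + (-101/204)·(-107/505) = 1/12 ✓
b·A²c: (-101/204)·(-17/202) = 1/24 ✓; 4 stages ⇒ order 4.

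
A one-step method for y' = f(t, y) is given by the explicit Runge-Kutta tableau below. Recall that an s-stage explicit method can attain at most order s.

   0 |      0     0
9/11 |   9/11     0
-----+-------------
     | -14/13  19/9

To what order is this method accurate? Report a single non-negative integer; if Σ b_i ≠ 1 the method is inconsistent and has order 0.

0

b = (-14/13, 19/9)
c = (0, 9/11)
Σ b_i: (-14/13)·1 + 19/9·1 = 121/117 ≠ 1 ⇒ order 0.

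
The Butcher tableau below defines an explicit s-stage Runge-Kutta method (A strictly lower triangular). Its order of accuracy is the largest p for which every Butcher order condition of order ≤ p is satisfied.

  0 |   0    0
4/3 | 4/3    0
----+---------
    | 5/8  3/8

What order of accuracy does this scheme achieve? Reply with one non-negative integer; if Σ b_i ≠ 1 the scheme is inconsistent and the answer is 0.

b = (5/8, 3/8)
c = (0, 4/3)
Σ b_i: 5/8·1 + 3/8·1 = 1 ✓
b·c: 3/8·4/3 = 1/2 ✓; 2 stages ⇒ order 2.

2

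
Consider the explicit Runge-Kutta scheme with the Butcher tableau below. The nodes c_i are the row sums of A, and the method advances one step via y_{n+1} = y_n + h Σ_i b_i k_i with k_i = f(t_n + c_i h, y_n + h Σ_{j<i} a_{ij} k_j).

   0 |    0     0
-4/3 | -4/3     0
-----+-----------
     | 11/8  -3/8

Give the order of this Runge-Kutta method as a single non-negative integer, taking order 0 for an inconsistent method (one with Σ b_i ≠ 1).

b = (11/8, -3/8)
c = (0, -4/3)
Σ b_i: 11/8·1 + (-3/8)·1 = 1 ✓
b·c: (-3/8)·(-4/3) = 1/2 ✓; 2 stages ⇒ order 2.

2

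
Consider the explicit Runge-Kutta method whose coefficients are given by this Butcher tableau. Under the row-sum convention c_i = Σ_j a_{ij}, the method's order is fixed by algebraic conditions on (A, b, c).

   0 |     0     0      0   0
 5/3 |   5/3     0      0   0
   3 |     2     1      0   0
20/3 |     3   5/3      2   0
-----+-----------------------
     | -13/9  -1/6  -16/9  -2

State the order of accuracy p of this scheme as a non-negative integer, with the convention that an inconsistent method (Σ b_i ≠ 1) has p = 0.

0

b = (-13/9, -1/6, -16/9, -2)
c = (0, 5/3, 3, 20/3)
Ac = (0, 0, 5/3, 79/9)
Σ b_i: (-13/9)·1 + (-1/6)·1 + (-16/9)·1 + (-2)·1 = -97/18 ≠ 1 ⇒ order 0.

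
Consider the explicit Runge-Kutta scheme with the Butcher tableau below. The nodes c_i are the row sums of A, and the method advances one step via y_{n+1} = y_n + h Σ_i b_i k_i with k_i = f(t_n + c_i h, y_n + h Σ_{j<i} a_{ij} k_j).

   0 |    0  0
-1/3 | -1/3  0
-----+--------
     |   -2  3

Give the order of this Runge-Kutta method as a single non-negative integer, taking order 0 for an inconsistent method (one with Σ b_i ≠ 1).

b = (-2, 3)
c = (0, -1/3)
Σ b_i: (-2)·1 + 3·1 = 1 ✓
b·c: 3·(-1/3) = -1 ≠ 1/2 ⇒ order 1.

1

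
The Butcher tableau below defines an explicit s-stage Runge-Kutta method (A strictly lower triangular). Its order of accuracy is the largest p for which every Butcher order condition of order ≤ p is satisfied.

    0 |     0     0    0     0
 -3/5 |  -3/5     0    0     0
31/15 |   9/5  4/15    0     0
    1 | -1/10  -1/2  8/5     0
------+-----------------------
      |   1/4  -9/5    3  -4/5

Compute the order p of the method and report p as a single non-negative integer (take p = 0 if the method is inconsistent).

b = (1/4, -9/5, 3, -4/5)
c = (0, -3/5, 31/15, 1)
Ac = (0, 0, -4/25, 541/150)
Σ b_i: 1/4·1 + (-9/5)·1 + 3·1 + (-4/5)·1 = 13/20 ≠ 1 ⇒ order 0.

0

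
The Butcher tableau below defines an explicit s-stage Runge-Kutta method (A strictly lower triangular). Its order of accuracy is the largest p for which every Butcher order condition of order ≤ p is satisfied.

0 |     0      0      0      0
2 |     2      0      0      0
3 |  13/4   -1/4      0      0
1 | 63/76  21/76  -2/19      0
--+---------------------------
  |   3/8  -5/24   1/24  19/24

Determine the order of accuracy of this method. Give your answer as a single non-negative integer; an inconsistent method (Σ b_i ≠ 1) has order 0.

4

b = (3/8, -5/24, 1/24, 19/24)
c = (0, 2, 3, 1)
Ac = (0, 0, -1/2, 9/38)
Σ b_i: 3/8·1 + (-5/24)·1 + 1/24·1 + 19/24·1 = 1 ✓
b·c: (-5/24)·2 + 1/24·3 + 19/24·1 = 1/2 ✓
b·c²: (-5/24)·4 + 1/24·9 + 19/24·1 = 1/3 ✓
b·Ac: 1/24·(-1/2) + 19/24·9/38 = 1/6 ✓
b·c³: (-5/24)·8 + 1/24·27 + 19/24·1 = 1/4 ✓
b·(c∘Ac): 1/24·(-3/2) + 19/24·9/38 = 1/8 ✓
b·Ac²: 1/24·(-1) + 19/24·3/19 = 1/12 ✓
b·A²c: 19/24·1/19 = 1/24 ✓; 4 stages ⇒ order 4.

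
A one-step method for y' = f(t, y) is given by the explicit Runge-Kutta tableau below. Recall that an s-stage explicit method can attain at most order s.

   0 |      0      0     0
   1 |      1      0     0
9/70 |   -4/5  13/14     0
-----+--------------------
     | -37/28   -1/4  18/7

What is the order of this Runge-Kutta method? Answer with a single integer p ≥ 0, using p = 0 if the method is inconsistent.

b = (-37/28, -1/4, 18/7)
c = (0, 1, 9/70)
Ac = (0, 0, 13/14)
Σ b_i: (-37/28)·1 + (-1/4)·1 + 18/7·1 = 1 ✓
b·c: (-1/4)·1 + 18/7·9/70 = 79/980 ≠ 1/2 ⇒ order 1.

1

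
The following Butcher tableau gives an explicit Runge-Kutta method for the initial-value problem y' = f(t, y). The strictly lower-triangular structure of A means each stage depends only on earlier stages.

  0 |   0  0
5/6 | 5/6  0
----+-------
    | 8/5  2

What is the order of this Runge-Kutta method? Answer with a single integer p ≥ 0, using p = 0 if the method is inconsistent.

b = (8/5, 2)
c = (0, 5/6)
Σ b_i: 8/5·1 + 2·1 = 18/5 ≠ 1 ⇒ order 0.

0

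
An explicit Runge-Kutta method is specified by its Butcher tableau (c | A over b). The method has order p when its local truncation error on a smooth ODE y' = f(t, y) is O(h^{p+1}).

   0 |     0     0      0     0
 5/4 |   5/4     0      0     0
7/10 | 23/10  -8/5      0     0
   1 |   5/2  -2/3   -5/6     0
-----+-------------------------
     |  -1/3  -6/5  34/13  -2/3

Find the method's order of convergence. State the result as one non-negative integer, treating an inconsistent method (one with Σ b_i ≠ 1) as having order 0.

0

b = (-1/3, -6/5, 34/13, -2/3)
c = (0, 5/4, 7/10, 1)
Ac = (0, 0, -2, -17/12)
Σ b_i: (-1/3)·1 + (-6/5)·1 + 34/13·1 + (-2/3)·1 = 27/65 ≠ 1 ⇒ order 0.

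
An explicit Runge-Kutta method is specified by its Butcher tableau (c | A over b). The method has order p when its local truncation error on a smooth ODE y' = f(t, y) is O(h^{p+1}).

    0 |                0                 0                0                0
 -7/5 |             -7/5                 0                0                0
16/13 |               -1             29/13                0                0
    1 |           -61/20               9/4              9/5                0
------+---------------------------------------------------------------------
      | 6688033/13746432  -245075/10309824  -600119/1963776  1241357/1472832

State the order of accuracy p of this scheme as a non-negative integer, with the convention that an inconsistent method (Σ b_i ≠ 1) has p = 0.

3

b = (6688033/13746432, -245075/10309824, -600119/1963776, 1241357/1472832)
c = (0, -7/5, 16/13, 1)
Ac = (0, 0, -203/65, -243/260)
Σ b_i: 6688033/13746432·1 + (-245075/10309824)·1 + (-600119/1963776)·1 + 1241357/1472832·1 = 1 ✓
b·c: (-245075/10309824)·(-7/5) + (-600119/1963776)·16/13 + 1241357/1472832·1 = 1/2 ✓
b·c²: (-245075/10309824)·49/25 + (-600119/1963776)·256/169 + 1241357/1472832·1 = 1/3 ✓
b·Ac: (-600119/1963776)·(-203/65) + 1241357/1472832·(-243/260) = 1/6 ✓
b·c³: (-245075/10309824)·(-343/125) + (-600119/1963776)·4096/2197 + 1241357/1472832·1 = 2699113/7977840 ≠ 1/4 ⇒ order 3.
b·(c∘Ac): (-600119/1963776)·(-3248/845) + 1241357/1472832·(-243/260) = 3799039/9818880 ≠ 1/8
b·Ac²: (-600119/1963776)·1421/325 + 1241357/1472832·120609/16900 = 46658987/9972300 ≠ 1/12
b·A²c: 1241357/1472832·(-1827/325) = -19384267/4091200 ≠ 1/24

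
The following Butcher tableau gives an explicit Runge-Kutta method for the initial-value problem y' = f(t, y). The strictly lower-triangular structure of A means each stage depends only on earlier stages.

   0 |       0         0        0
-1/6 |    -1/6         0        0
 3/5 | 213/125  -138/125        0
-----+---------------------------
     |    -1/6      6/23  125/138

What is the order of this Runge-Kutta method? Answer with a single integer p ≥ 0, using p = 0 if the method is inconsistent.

3

b = (-1/6, 6/23, 125/138)
c = (0, -1/6, 3/5)
Ac = (0, 0, 23/125)
Σ b_i: (-1/6)·1 + 6/23·1 + 125/138·1 = 1 ✓
b·c: 6/23·(-1/6) + 125/138·3/5 = 1/2 ✓
b·c²: 6/23·1/36 + 125/138·9/25 = 1/3 ✓
b·Ac: 125/138·23/125 = 1/6 ✓; 3 stages ⇒ order 3.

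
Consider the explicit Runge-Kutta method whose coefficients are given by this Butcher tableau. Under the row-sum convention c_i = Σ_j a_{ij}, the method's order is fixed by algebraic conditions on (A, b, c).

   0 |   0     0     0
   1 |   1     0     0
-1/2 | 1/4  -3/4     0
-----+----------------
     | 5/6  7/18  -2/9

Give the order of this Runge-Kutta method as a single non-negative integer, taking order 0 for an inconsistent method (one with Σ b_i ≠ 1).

b = (5/6, 7/18, -2/9)
c = (0, 1, -1/2)
Ac = (0, 0, -3/4)
Σ b_i: 5/6·1 + 7/18·1 + (-2/9)·1 = 1 ✓
b·c: 7/18·1 + (-2/9)·(-1/2) = 1/2 ✓
b·c²: 7/18·1 + (-2/9)·1/4 = 1/3 ✓
b·Ac: (-2/9)·(-3/4) = 1/6 ✓; 3 stages ⇒ order 3.

3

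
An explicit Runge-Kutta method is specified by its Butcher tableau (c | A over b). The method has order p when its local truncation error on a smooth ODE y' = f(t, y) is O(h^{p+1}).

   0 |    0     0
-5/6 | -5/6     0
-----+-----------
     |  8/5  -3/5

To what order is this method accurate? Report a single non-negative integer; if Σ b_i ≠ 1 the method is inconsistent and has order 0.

b = (8/5, -3/5)
c = (0, -5/6)
Σ b_i: 8/5·1 + (-3/5)·1 = 1 ✓
b·c: (-3/5)·(-5/6) = 1/2 ✓; 2 stages ⇒ order 2.

2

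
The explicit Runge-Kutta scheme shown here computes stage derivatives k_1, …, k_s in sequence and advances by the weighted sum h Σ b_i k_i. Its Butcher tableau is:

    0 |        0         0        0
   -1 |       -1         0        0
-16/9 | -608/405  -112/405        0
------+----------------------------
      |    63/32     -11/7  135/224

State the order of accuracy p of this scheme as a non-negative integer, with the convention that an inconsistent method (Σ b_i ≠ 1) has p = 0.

3

b = (63/32, -11/7, 135/224)
c = (0, -1, -16/9)
Ac = (0, 0, 112/405)
Σ b_i: 63/32·1 + (-11/7)·1 + 135/224·1 = 1 ✓
b·c: (-11/7)·(-1) + 135/224·(-16/9) = 1/2 ✓
b·c²: (-11/7)·1 + 135/224·256/81 = 1/3 ✓
b·Ac: 135/224·112/405 = 1/6 ✓; 3 stages ⇒ order 3.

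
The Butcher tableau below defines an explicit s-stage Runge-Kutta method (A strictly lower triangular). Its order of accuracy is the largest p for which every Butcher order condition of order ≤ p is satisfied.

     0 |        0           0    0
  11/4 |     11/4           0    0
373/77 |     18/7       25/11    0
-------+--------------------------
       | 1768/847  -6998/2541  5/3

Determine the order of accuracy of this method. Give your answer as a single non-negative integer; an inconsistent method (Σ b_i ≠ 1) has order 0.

2

b = (1768/847, -6998/2541, 5/3)
c = (0, 11/4, 373/77)
Ac = (0, 0, 25/4)
Σ b_i: 1768/847·1 + (-6998/2541)·1 + 5/3·1 = 1 ✓
b·c: (-6998/2541)·11/4 + 5/3·373/77 = 1/2 ✓
b·c²: (-6998/2541)·121/16 + 5/3·139129/5929 = 867169/47432 ≠ 1/3 ⇒ order 2.
b·Ac: 5/3·25/4 = 125/12 ≠ 1/6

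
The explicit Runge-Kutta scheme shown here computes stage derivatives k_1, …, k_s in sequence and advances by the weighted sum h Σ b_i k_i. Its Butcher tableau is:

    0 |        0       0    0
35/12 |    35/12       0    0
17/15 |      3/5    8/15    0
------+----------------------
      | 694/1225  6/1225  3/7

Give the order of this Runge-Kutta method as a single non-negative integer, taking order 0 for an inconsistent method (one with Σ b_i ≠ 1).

b = (694/1225, 6/1225, 3/7)
c = (0, 35/12, 17/15)
Ac = (0, 0, 14/9)
Σ b_i: 694/1225·1 + 6/1225·1 + 3/7·1 = 1 ✓
b·c: 6/1225·35/12 + 3/7·17/15 = 1/2 ✓
b·c²: 6/1225·1225/144 + 3/7·289/225 = 829/1400 ≠ 1/3 ⇒ order 2.
b·Ac: 3/7·14/9 = 2/3 ≠ 1/6

2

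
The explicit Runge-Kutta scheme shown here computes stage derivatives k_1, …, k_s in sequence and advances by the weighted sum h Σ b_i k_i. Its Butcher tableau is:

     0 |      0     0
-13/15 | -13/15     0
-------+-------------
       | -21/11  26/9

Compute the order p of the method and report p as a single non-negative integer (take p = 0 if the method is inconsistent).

b = (-21/11, 26/9)
c = (0, -13/15)
Σ b_i: (-21/11)·1 + 26/9·1 = 97/99 ≠ 1 ⇒ order 0.

0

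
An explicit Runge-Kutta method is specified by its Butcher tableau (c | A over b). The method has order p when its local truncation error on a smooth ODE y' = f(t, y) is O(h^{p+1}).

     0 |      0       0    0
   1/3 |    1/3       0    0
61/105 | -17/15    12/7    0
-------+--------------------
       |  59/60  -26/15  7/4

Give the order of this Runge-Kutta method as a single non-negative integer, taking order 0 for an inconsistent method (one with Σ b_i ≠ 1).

1

b = (59/60, -26/15, 7/4)
c = (0, 1/3, 61/105)
Ac = (0, 0, 4/7)
Σ b_i: 59/60·1 + (-26/15)·1 + 7/4·1 = 1 ✓
b·c: (-26/15)·1/3 + 7/4·61/105 = 79/180 ≠ 1/2 ⇒ order 1.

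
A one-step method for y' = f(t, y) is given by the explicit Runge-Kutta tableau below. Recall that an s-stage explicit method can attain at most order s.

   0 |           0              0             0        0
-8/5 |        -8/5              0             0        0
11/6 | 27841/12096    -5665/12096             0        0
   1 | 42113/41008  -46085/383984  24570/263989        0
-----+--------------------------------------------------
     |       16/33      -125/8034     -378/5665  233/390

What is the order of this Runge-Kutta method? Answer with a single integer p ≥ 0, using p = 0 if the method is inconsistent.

b = (16/33, -125/8034, -378/5665, 233/390)
c = (0, -8/5, 11/6, 1)
Ac = (0, 0, 1133/1512, 169/466)
Σ b_i: 16/33·1 + (-125/8034)·1 + (-378/5665)·1 + 233/390·1 = 1 ✓
b·c: (-125/8034)·(-8/5) + (-378/5665)·11/6 + 233/390·1 = 1/2 ✓
b·c²: (-125/8034)·64/25 + (-378/5665)·121/36 + 233/390·1 = 1/3 ✓
b·Ac: (-378/5665)·1133/1512 + 233/390·169/466 = 1/6 ✓
b·c³: (-125/8034)·(-512/125) + (-378/5665)·1331/216 + 233/390·1 = 1/4 ✓
b·(c∘Ac): (-378/5665)·12463/9072 + 233/390·169/466 = 1/8 ✓
b·Ac²: (-378/5665)·(-1133/945) + 233/390·13/2330 = 1/12 ✓
b·A²c: 233/390·65/932 = 1/24 ✓; 4 stages ⇒ order 4.

4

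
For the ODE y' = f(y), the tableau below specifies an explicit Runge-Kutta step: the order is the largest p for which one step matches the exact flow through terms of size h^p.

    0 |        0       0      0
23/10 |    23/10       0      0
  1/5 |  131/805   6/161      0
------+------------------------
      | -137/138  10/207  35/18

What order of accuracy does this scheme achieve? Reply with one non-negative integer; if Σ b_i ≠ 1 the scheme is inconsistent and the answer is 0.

b = (-137/138, 10/207, 35/18)
c = (0, 23/10, 1/5)
Ac = (0, 0, 3/35)
Σ b_i: (-137/138)·1 + 10/207·1 + 35/18·1 = 1 ✓
b·c: 10/207·23/10 + 35/18·1/5 = 1/2 ✓
b·c²: 10/207·529/100 + 35/18·1/25 = 1/3 ✓
b·Ac: 35/18·3/35 = 1/6 ✓; 3 stages ⇒ order 3.

3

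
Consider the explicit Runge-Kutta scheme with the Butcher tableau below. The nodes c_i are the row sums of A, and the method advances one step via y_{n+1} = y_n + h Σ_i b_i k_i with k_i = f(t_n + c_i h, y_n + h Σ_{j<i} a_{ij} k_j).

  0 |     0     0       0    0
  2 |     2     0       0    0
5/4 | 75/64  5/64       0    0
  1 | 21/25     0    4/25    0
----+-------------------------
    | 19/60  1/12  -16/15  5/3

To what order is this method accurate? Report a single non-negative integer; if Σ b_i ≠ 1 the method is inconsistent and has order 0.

4

b = (19/60, 1/12, -16/15, 5/3)
c = (0, 2, 5/4, 1)
Ac = (0, 0, 5/32, 1/5)
Σ b_i: 19/60·1 + 1/12·1 + (-16/15)·1 + 5/3·1 = 1 ✓
b·c: 1/12·2 + (-16/15)·5/4 + 5/3·1 = 1/2 ✓
b·c²: 1/12·4 + (-16/15)·25/16 + 5/3·1 = 1/3 ✓
b·Ac: (-16/15)·5/32 + 5/3·1/5 = 1/6 ✓
b·c³: 1/12·8 + (-16/15)·125/64 + 5/3·1 = 1/4 ✓
b·(c∘Ac): (-16/15)·25/128 + 5/3·1/5 = 1/8 ✓
b·Ac²: (-16/15)·5/16 + 5/3·1/4 = 1/12 ✓
b·A²c: 5/3·1/40 = 1/24 ✓; 4 stages ⇒ order 4.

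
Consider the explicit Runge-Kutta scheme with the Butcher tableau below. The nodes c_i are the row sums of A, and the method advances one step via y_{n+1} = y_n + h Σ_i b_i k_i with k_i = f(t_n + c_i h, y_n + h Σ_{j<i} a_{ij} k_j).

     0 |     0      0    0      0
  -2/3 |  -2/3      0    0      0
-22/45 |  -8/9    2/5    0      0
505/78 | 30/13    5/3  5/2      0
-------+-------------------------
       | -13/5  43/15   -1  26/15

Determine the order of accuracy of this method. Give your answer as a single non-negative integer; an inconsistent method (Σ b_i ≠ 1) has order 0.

b = (-13/5, 43/15, -1, 26/15)
c = (0, -2/3, -22/45, 505/78)
Ac = (0, 0, -4/15, -7/3)
Σ b_i: (-13/5)·1 + 43/15·1 + (-1)·1 + 26/15·1 = 1 ✓
b·c: 43/15·(-2/3) + (-1)·(-22/45) + 26/15·505/78 = 49/5 ≠ 1/2 ⇒ order 1.

1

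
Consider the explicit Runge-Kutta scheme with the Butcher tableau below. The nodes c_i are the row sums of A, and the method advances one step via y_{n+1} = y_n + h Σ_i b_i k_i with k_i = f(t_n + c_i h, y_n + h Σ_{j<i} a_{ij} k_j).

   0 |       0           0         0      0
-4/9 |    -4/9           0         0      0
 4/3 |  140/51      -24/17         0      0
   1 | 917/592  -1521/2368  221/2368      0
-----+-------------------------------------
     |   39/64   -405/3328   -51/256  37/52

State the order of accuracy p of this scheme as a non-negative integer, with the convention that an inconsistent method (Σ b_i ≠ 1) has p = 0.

b = (39/64, -405/3328, -51/256, 37/52)
c = (0, -4/9, 4/3, 1)
Ac = (0, 0, 32/51, 91/222)
Σ b_i: 39/64·1 + (-405/3328)·1 + (-51/256)·1 + 37/52·1 = 1 ✓
b·c: (-405/3328)·(-4/9) + (-51/256)·4/3 + 37/52·1 = 1/2 ✓
b·c²: (-405/3328)·16/81 + (-51/256)·16/9 + 37/52·1 = 1/3 ✓
b·Ac: (-51/256)·32/51 + 37/52·91/222 = 1/6 ✓
b·c³: (-405/3328)·(-64/729) + (-51/256)·64/27 + 37/52·1 = 1/4 ✓
b·(c∘Ac): (-51/256)·128/153 + 37/52·91/222 = 1/8 ✓
b·Ac²: (-51/256)·(-128/459) + 37/52·13/333 = 1/12 ✓
b·A²c: 37/52·13/222 = 1/24 ✓; 4 stages ⇒ order 4.

4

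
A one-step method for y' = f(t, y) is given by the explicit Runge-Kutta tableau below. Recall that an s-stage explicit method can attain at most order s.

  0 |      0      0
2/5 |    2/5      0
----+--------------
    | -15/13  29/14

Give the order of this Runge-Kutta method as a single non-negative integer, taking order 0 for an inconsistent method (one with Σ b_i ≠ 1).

b = (-15/13, 29/14)
c = (0, 2/5)
Σ b_i: (-15/13)·1 + 29/14·1 = 167/182 ≠ 1 ⇒ order 0.

0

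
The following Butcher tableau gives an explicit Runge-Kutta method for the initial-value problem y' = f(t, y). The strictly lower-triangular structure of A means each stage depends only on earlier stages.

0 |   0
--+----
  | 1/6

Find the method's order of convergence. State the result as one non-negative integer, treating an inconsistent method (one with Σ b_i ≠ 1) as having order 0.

0

b = (1/6)
c = (0)
Σ b_i: 1/6·1 = 1/6 ≠ 1 ⇒ order 0.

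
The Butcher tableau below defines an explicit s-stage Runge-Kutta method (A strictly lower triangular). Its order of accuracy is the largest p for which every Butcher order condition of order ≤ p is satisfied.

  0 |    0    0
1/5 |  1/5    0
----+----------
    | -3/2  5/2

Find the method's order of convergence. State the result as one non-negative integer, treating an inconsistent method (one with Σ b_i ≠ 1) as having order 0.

2

b = (-3/2, 5/2)
c = (0, 1/5)
Σ b_i: (-3/2)·1 + 5/2·1 = 1 ✓
b·c: 5/2·1/5 = 1/2 ✓; 2 stages ⇒ order 2.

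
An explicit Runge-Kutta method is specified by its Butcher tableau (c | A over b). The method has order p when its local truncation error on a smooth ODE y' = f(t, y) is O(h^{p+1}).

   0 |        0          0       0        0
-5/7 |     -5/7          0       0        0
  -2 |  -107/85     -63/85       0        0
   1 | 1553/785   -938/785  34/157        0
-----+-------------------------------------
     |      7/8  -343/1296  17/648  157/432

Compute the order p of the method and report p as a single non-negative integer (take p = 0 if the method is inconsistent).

b = (7/8, -343/1296, 17/648, 157/432)
c = (0, -5/7, -2, 1)
Ac = (0, 0, 9/17, 66/157)
Σ b_i: 7/8·1 + (-343/1296)·1 + 17/648·1 + 157/432·1 = 1 ✓
b·c: (-343/1296)·(-5/7) + 17/648·(-2) + 157/432·1 = 1/2 ✓
b·c²: (-343/1296)·25/49 + 17/648·4 + 157/432·1 = 1/3 ✓
b·Ac: 17/648·9/17 + 157/432·66/157 = 1/6 ✓
b·c³: (-343/1296)·(-125/343) + 17/648·(-8) + 157/432·1 = 1/4 ✓
b·(c∘Ac): 17/648·(-18/17) + 157/432·66/157 = 1/8 ✓
b·Ac²: 17/648·(-45/119) + 157/432·282/1099 = 1/12 ✓
b·A²c: 157/432·18/157 = 1/24 ✓; 4 stages ⇒ order 4.

4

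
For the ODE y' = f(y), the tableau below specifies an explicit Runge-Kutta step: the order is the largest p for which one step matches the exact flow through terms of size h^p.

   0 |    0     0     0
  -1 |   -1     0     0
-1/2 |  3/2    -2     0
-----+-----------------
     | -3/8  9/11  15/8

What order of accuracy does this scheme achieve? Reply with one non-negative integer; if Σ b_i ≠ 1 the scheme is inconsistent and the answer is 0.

b = (-3/8, 9/11, 15/8)
c = (0, -1, -1/2)
Ac = (0, 0, 2)
Σ b_i: (-3/8)·1 + 9/11·1 + 15/8·1 = 51/22 ≠ 1 ⇒ order 0.

0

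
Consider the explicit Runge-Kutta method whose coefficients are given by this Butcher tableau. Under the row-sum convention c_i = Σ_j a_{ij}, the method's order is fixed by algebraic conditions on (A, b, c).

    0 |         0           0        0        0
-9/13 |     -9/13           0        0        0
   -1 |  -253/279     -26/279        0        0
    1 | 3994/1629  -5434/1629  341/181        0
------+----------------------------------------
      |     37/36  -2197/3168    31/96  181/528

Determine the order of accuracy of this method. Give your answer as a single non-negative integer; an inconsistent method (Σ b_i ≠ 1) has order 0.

4

b = (37/36, -2197/3168, 31/96, 181/528)
c = (0, -9/13, -1, 1)
Ac = (0, 0, 2/31, 77/181)
Σ b_i: 37/36·1 + (-2197/3168)·1 + 31/96·1 + 181/528·1 = 1 ✓
b·c: (-2197/3168)·(-9/13) + 31/96·(-1) + 181/528·1 = 1/2 ✓
b·c²: (-2197/3168)·81/169 + 31/96·1 + 181/528·1 = 1/3 ✓
b·Ac: 31/96·2/31 + 181/528·77/181 = 1/6 ✓
b·c³: (-2197/3168)·(-729/2197) + 31/96·(-1) + 181/528·1 = 1/4 ✓
b·(c∘Ac): 31/96·(-2/31) + 181/528·77/181 = 1/8 ✓
b·Ac²: 31/96·(-18/403) + 181/528·671/2353 = 1/12 ✓
b·A²c: 181/528·22/181 = 1/24 ✓; 4 stages ⇒ order 4.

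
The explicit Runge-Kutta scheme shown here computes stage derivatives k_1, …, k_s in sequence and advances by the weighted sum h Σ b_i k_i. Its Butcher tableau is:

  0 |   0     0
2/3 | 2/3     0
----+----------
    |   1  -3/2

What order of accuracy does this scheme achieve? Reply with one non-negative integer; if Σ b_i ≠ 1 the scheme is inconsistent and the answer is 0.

0

b = (1, -3/2)
c = (0, 2/3)
Σ b_i: 1·1 + (-3/2)·1 = -1/2 ≠ 1 ⇒ order 0.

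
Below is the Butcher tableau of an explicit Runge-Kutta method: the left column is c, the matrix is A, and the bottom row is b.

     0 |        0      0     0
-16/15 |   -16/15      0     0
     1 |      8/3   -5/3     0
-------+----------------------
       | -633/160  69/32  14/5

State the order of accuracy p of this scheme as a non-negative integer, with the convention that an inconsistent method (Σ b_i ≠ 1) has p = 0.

b = (-633/160, 69/32, 14/5)
c = (0, -16/15, 1)
Ac = (0, 0, 16/9)
Σ b_i: (-633/160)·1 + 69/32·1 + 14/5·1 = 1 ✓
b·c: 69/32·(-16/15) + 14/5·1 = 1/2 ✓
b·c²: 69/32·256/225 + 14/5·1 = 394/75 ≠ 1/3 ⇒ order 2.
b·Ac: 14/5·16/9 = 224/45 ≠ 1/6

2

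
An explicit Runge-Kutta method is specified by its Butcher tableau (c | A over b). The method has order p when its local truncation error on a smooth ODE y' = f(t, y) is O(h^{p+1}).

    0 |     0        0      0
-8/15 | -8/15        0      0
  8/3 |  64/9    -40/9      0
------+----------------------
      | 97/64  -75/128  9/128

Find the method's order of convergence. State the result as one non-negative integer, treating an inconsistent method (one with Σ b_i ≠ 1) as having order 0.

b = (97/64, -75/128, 9/128)
c = (0, -8/15, 8/3)
Ac = (0, 0, 64/27)
Σ b_i: 97/64·1 + (-75/128)·1 + 9/128·1 = 1 ✓
b·c: (-75/128)·(-8/15) + 9/128·8/3 = 1/2 ✓
b·c²: (-75/128)·64/225 + 9/128·64/9 = 1/3 ✓
b·Ac: 9/128·64/27 = 1/6 ✓; 3 stages ⇒ order 3.

3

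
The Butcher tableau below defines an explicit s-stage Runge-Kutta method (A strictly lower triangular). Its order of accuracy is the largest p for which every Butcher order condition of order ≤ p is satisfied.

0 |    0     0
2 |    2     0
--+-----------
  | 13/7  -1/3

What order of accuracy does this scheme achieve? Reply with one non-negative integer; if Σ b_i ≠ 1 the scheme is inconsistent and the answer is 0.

0

b = (13/7, -1/3)
c = (0, 2)
Σ b_i: 13/7·1 + (-1/3)·1 = 32/21 ≠ 1 ⇒ order 0.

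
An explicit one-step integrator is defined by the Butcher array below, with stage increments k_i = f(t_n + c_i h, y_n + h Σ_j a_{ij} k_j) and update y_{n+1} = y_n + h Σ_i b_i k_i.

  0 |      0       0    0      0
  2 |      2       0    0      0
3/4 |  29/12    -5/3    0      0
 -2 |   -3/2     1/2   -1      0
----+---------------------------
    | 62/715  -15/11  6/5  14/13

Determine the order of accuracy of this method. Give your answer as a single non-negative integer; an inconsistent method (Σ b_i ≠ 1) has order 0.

b = (62/715, -15/11, 6/5, 14/13)
c = (0, 2, 3/4, -2)
Ac = (0, 0, -10/3, 1/4)
Σ b_i: 62/715·1 + (-15/11)·1 + 6/5·1 + 14/13·1 = 1 ✓
b·c: (-15/11)·2 + 6/5·3/4 + 14/13·(-2) = -5693/1430 ≠ 1/2 ⇒ order 1.

1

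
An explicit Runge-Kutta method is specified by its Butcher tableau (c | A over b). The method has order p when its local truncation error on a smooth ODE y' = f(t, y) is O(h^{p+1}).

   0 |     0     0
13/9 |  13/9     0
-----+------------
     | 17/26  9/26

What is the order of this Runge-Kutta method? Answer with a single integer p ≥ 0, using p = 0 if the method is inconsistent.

2

b = (17/26, 9/26)
c = (0, 13/9)
Σ b_i: 17/26·1 + 9/26·1 = 1 ✓
b·c: 9/26·13/9 = 1/2 ✓; 2 stages ⇒ order 2.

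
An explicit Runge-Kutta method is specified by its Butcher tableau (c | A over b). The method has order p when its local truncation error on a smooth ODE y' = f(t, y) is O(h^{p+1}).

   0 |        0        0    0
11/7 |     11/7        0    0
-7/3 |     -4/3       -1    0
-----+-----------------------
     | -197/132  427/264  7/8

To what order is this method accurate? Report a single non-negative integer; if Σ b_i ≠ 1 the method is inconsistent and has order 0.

b = (-197/132, 427/264, 7/8)
c = (0, 11/7, -7/3)
Ac = (0, 0, -11/7)
Σ b_i: (-197/132)·1 + 427/264·1 + 7/8·1 = 1 ✓
b·c: 427/264·11/7 + 7/8·(-7/3) = 1/2 ✓
b·c²: 427/264·121/49 + 7/8·49/9 = 2207/252 ≠ 1/3 ⇒ order 2.
b·Ac: 7/8·(-11/7) = -11/8 ≠ 1/6

2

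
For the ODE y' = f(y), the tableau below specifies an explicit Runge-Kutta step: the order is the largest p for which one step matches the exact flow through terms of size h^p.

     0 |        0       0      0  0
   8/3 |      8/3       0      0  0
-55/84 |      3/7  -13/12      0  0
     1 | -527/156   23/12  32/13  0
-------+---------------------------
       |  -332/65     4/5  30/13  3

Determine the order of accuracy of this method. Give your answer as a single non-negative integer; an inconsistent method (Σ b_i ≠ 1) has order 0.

b = (-332/65, 4/5, 30/13, 3)
c = (0, 8/3, -55/84, 1)
Ac = (0, 0, -26/9, 2866/819)
Σ b_i: (-332/65)·1 + 4/5·1 + 30/13·1 + 3·1 = 1 ✓
b·c: 4/5·8/3 + 30/13·(-55/84) + 3·1 = 9889/2730 ≠ 1/2 ⇒ order 1.

1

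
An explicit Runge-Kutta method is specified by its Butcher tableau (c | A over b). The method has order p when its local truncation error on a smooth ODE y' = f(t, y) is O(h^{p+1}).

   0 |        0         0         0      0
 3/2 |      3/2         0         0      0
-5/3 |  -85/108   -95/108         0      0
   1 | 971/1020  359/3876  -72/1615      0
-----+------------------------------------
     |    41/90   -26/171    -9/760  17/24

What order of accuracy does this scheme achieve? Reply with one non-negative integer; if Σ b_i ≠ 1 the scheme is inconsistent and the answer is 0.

b = (41/90, -26/171, -9/760, 17/24)
c = (0, 3/2, -5/3, 1)
Ac = (0, 0, -95/72, 29/136)
Σ b_i: 41/90·1 + (-26/171)·1 + (-9/760)·1 + 17/24·1 = 1 ✓
b·c: (-26/171)·3/2 + (-9/760)·(-5/3) + 17/24·1 = 1/2 ✓
b·c²: (-26/171)·9/4 + (-9/760)·25/9 + 17/24·1 = 1/3 ✓
b·Ac: (-9/760)·(-95/72) + 17/24·29/136 = 1/6 ✓
b·c³: (-26/171)·27/8 + (-9/760)·(-125/27) + 17/24·1 = 1/4 ✓
b·(c∘Ac): (-9/760)·475/216 + 17/24·29/136 = 1/8 ✓
b·Ac²: (-9/760)·(-95/48) + 17/24·23/272 = 1/12 ✓
b·A²c: 17/24·1/17 = 1/24 ✓; 4 stages ⇒ order 4.

4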